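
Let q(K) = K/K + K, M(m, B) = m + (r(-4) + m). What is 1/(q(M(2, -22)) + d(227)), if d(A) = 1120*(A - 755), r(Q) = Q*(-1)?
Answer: -1/591351 ≈ -1.6910e-6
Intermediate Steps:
r(Q) = -Q
M(m, B) = 4 + 2*m (M(m, B) = m + (-1*(-4) + m) = m + (4 + m) = 4 + 2*m)
q(K) = 1 + K
d(A) = -845600 + 1120*A (d(A) = 1120*(-755 + A) = -845600 + 1120*A)
1/(q(M(2, -22)) + d(227)) = 1/((1 + (4 + 2*2)) + (-845600 + 1120*227)) = 1/((1 + (4 + 4)) + (-845600 + 254240)) = 1/((1 + 8) - 591360) = 1/(9 - 591360) = 1/(-591351) = -1/591351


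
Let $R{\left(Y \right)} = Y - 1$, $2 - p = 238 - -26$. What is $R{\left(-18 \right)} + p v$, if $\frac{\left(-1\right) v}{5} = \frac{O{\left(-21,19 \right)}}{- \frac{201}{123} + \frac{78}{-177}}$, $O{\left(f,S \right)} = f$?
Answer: $\frac{3164349}{239} \approx 13240.0$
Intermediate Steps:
$p = -262$ ($p = 2 - \left(238 - -26\right) = 2 - \left(238 + 26\right) = 2 - 264 = -262$)
$R{\left(Y \right)} = -1 + Y$
$v = - \frac{12095}{239}$ ($v = - 5 \left(- \frac{21}{- \frac{201}{123} + \frac{78}{-177}}\right) = - 5 \left(- \frac{21}{\left(-201\right) \frac{1}{123} + 78 \left(- \frac{1}{177}\right)}\right) = - 5 \left(- \frac{21}{- \frac{67}{41} - \frac{26}{59}}\right) = - 5 \left(- \frac{21}{- \frac{5019}{2419}}\right) = - 5 \left(\left(-21\right) \left(- \frac{2419}{5019}\right)\right) = \left(-5\right) \frac{2419}{239} = - \frac{12095}{239} \approx -50.607$)
$R{\left(-18 \right)} + p v = \left(-1 - 18\right) - - \frac{3168890}{239} = -19 + \frac{3168890}{239} = \frac{3164349}{239}$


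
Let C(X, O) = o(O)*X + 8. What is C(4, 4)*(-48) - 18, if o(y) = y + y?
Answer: -1938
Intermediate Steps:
o(y) = 2*y
C(X, O) = 8 + 2*O*X (C(X, O) = (2*O)*X + 8 = 2*O*X + 8 = 8 + 2*O*X)
C(4, 4)*(-48) - 18 = (8 + 2*4*4)*(-48) - 18 = (8 + 32)*(-48) - 18 = 40*(-48) - 18 = -1920 - 18 = -1938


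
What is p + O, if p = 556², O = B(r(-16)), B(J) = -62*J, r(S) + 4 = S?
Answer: 310376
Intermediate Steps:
r(S) = -4 + S
O = 1240 (O = -62*(-4 - 16) = -62*(-20) = 1240)
p = 309136
p + O = 309136 + 1240 = 310376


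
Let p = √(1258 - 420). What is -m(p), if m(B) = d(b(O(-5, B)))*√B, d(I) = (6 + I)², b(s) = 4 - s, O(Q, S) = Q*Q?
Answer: -225*838^(¼) ≈ -1210.6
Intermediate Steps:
O(Q, S) = Q²
p = √838 ≈ 28.948
m(B) = 225*√B (m(B) = (6 + (4 - 1*(-5)²))²*√B = (6 + (4 - 1*25))²*√B = (6 + (4 - 25))²*√B = (6 - 21)²*√B = (-15)²*√B = 225*√B)
-m(p) = -225*√(√838) = -225*838^(¼)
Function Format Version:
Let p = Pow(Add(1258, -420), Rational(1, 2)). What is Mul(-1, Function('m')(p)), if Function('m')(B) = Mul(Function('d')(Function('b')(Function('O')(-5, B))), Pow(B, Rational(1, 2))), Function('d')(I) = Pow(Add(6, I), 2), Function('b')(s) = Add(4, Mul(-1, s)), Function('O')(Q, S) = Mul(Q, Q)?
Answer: Mul(-225, Pow(838, Rational(1, 4))) ≈ -1210.6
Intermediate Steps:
Function('O')(Q, S) = Pow(Q, 2)
p = Pow(838, Rational(1, 2)) ≈ 28.948
Function('m')(B) = Mul(225, Pow(B, Rational(1, 2))) (Function('m')(B) = Mul(Pow(Add(6, Add(4, Mul(-1, Pow(-5, 2)))), 2), Pow(B, Rational(1, 2))) = Mul(Pow(Add(6, Add(4, Mul(-1, 25))), 2), Pow(B, Rational(1, 2))) = Mul(Pow(Add(6, Add(4, -25)), 2), Pow(B, Rational(1, 2))) = Mul(Pow(Add(6, -21), 2), Pow(B, Rational(1, 2))) = Mul(Pow(-15, 2), Pow(B, Rational(1, 2))) = Mul(225, Pow(B, Rational(1, 2))))
Mul(-1, Function('m')(p)) = Mul(-1, Mul(225, Pow(Pow(838, Rational(1, 2)), Rational(1, 2)))) = Mul(-1, Mul(225, Pow(838, Rational(1, 4)))) = Mul(-225, Pow(838, Rational(1, 4)))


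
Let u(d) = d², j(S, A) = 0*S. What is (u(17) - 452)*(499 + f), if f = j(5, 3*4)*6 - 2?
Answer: -81011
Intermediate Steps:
j(S, A) = 0
f = -2 (f = 0*6 - 2 = 0 - 2 = -2)
(u(17) - 452)*(499 + f) = (17² - 452)*(499 - 2) = (289 - 452)*497 = -163*497 = -81011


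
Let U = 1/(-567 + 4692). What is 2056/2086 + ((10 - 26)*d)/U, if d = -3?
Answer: 206515028/1043 ≈ 1.9800e+5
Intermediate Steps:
U = 1/4125 ≈ 0.00024242
2056/2086 + ((10 - 26)*d)/U = 2056/2086 + ((10 - 26)*(-3))/(1/4125) = 2056*(1/2086) - 16*(-3)*4125 = 1028/1043 + 48*4125 = 1028/1043 + 198000 = 206515028/1043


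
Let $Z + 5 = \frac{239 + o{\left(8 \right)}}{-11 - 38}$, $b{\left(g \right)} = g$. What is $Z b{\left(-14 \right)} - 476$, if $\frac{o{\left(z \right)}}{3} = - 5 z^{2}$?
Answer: $-612$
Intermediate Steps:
$o{\left(z \right)} = - 15 z^{2}$ ($o{\left(z \right)} = 3 \left(- 5 z^{2}\right) = - 15 z^{2}$)
$Z = \frac{68}{7}$ ($Z = -5 + \frac{239 - 15 \cdot 8^{2}}{-11 - 38} = -5 + \frac{239 - 960}{-49} = -5 + \left(239 - 960\right) \left(- \frac{1}{49}\right) = -5 - - \frac{103}{7} = -5 + \frac{103}{7} = \frac{68}{7} \approx 9.7143$)
$Z b{\left(-14 \right)} - 476 = \frac{68}{7} \left(-14\right) - 476 = -136 - 476 = -612$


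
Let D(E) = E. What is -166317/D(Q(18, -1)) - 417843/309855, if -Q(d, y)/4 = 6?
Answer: 5724902867/826280 ≈ 6928.5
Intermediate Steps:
Q(d, y) = -24 (Q(d, y) = -4*6 = -24)
-166317/D(Q(18, -1)) - 417843/309855 = -166317/(-24) - 417843/309855 = -166317*(-1/24) - 417843*1/309855 = 55439/8 - 139281/103285 = 5724902867/826280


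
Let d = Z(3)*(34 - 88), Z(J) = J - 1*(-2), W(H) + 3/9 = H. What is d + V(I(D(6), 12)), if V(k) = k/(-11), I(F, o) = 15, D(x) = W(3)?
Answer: -2985/11 ≈ -271.36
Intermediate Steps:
W(H) = -⅓ + H
D(x) = 8/3 (D(x) = -⅓ + 3 = 8/3)
V(k) = -k/11 (V(k) = k*(-1/11) = -k/11)
Z(J) = 2 + J (Z(J) = J + 2 = 2 + J)
d = -270 (d = (2 + 3)*(34 - 88) = 5*(-54) = -270)
d + V(I(D(6), 12)) = -270 - 1/11*15 = -270 - 15/11 = -2985/11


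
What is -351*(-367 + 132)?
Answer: 82485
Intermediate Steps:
-351*(-367 + 132) = -351*(-235) = 82485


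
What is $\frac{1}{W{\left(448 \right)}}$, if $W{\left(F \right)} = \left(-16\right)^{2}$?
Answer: $\frac{1}{256} \approx 0.0039063$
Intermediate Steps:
$W{\left(F \right)} = 256$
$\frac{1}{W{\left(448 \right)}} = \frac{1}{256}$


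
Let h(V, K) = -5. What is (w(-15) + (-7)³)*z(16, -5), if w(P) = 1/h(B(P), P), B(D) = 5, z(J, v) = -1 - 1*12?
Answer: 22308/5 ≈ 4461.6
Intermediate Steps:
z(J, v) = -13 (z(J, v) = -1 - 12 = -13)
w(P) = -⅕ (w(P) = 1/(-5) = -⅕)
(w(-15) + (-7)³)*z(16, -5) = (-⅕ + (-7)³)*(-13) = (-⅕ - 343)*(-13) = -1716/5*(-13) = 22308/5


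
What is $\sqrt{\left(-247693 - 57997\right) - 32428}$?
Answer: $i \sqrt{338118} \approx 581.48 i$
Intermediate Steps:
$\sqrt{\left(-247693 - 57997\right) - 32428} = \sqrt{-305690 - 32428} = \sqrt{-338118} = i \sqrt{338118}$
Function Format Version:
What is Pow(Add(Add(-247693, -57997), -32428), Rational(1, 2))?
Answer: Mul(I, Pow(338118, Rational(1, 2))) ≈ Mul(581.48, I)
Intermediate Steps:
Pow(Add(Add(-247693, -57997), -32428), Rational(1, 2)) = Pow(Add(-305690, -32428), Rational(1, 2)) = Pow(-338118, Rational(1, 2)) = Mul(I, Pow(338118, Rational(1, 2)))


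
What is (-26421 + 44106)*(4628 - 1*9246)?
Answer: -81669330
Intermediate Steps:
(-26421 + 44106)*(4628 - 1*9246) = 17685*(4628 - 9246) = 17685*(-4618) = -81669330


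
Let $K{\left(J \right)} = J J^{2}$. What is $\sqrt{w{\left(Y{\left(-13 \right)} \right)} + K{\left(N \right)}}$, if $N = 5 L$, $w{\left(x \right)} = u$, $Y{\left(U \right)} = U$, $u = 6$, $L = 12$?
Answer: $\sqrt{216006} \approx 464.76$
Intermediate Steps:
$w{\left(x \right)} = 6$
$N = 60$ ($N = 5 \cdot 12 = 60$)
$K{\left(J \right)} = J^{3}$
$\sqrt{w{\left(Y{\left(-13 \right)} \right)} + K{\left(N \right)}} = \sqrt{6 + 60^{3}} = \sqrt{6 + 216000} = \sqrt{216006}$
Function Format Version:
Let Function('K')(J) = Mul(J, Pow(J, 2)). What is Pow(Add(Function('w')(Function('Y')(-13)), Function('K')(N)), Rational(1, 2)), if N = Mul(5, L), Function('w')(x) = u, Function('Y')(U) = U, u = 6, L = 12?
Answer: Pow(216006, Rational(1, 2)) ≈ 464.76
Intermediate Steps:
Function('w')(x) = 6
N = 60 (N = Mul(5, 12) = 60)
Function('K')(J) = Pow(J, 3)
Pow(Add(Function('w')(Function('Y')(-13)), Function('K')(N)), Rational(1, 2)) = Pow(Add(6, Pow(60, 3)), Rational(1, 2)) = Pow(Add(6, 216000), Rational(1, 2)) = Pow(216006, Rational(1, 2))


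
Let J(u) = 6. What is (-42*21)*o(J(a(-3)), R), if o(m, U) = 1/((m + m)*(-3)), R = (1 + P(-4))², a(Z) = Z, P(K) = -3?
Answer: 49/2 ≈ 24.500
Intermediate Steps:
R = 4 (R = (1 - 3)² = (-2)² = 4)
o(m, U) = -1/(6*m) (o(m, U) = 1/((2*m)*(-3)) = 1/(-6*m) = -1/(6*m))
(-42*21)*o(J(a(-3)), R) = (-42*21)*(-⅙/6) = -(-147)/6 = -882*(-1/36) = 49/2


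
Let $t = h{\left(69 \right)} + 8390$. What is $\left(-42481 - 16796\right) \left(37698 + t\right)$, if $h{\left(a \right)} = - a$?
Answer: $-2727868263$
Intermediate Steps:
$t = 8321$ ($t = \left(-1\right) 69 + 8390 = -69 + 8390 = 8321$)
$\left(-42481 - 16796\right) \left(37698 + t\right) = \left(-42481 - 16796\right) \left(37698 + 8321\right) = \left(-59277\right) 46019 = -2727868263$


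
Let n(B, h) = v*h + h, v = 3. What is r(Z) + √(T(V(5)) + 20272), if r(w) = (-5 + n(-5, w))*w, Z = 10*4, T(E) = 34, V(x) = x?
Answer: 6200 + √20306 ≈ 6342.5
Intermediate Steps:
Z = 40
n(B, h) = 4*h (n(B, h) = 3*h + h = 4*h)
r(w) = w*(-5 + 4*w) (r(w) = (-5 + 4*w)*w = w*(-5 + 4*w))
r(Z) + √(T(V(5)) + 20272) = 40*(-5 + 4*40) + √(34 + 20272) = 40*(-5 + 160) + √20306 = 40*155 + √20306 = 6200 + √20306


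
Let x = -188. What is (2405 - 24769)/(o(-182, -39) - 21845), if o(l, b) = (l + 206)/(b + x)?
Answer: 5076628/4958839 ≈ 1.0238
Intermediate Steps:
o(l, b) = (206 + l)/(-188 + b) (o(l, b) = (l + 206)/(b - 188) = (206 + l)/(-188 + b))
(2405 - 24769)/(o(-182, -39) - 21845) = (2405 - 24769)/((206 - 182)/(-188 - 39) - 21845) = -22364/(24/(-227) - 21845) = -22364/(-1/227*24 - 21845) = -22364/(-24/227 - 21845) = -22364/(-4958839/227) = -22364*(-227/4958839) = 5076628/4958839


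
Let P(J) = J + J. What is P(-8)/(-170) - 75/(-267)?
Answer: 2837/7565 ≈ 0.37502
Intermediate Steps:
P(J) = 2*J
P(-8)/(-170) - 75/(-267) = (2*(-8))/(-170) - 75/(-267) = -16*(-1/170) - 75*(-1/267) = 8/85 + 25/89 = 2837/7565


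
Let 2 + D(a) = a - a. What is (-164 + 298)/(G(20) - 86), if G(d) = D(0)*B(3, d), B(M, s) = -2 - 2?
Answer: -67/39 ≈ -1.7179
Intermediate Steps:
B(M, s) = -4
D(a) = -2 (D(a) = -2 + (a - a) = -2 + 0 = -2)
G(d) = 8 (G(d) = -2*(-4) = 8)
(-164 + 298)/(G(20) - 86) = (-164 + 298)/(8 - 86) = 134/(-78) = 134*(-1/78) = -67/39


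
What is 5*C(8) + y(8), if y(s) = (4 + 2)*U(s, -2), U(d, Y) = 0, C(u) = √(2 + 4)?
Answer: 5*√6 ≈ 12.247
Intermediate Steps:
C(u) = √6
y(s) = 0 (y(s) = (4 + 2)*0 = 6*0 = 0)
5*C(8) + y(8) = 5*√6 + 0 = 5*√6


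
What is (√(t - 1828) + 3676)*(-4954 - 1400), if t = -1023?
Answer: -23357304 - 6354*I*√2851 ≈ -2.3357e+7 - 3.3927e+5*I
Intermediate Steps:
(√(t - 1828) + 3676)*(-4954 - 1400) = (√(-1023 - 1828) + 3676)*(-4954 - 1400) = (√(-2851) + 3676)*(-6354) = (I*√2851 + 3676)*(-6354) = (3676 + I*√2851)*(-6354) = -23357304 - 6354*I*√2851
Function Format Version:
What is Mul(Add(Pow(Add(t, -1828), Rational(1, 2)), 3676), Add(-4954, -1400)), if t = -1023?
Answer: Add(-23357304, Mul(-6354, I, Pow(2851, Rational(1, 2)))) ≈ Add(-2.3357e+7, Mul(-3.3927e+5, I))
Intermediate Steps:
Mul(Add(Pow(Add(t, -1828), Rational(1, 2)), 3676), Add(-4954, -1400)) = Mul(Add(Pow(Add(-1023, -1828), Rational(1, 2)), 3676), Add(-4954, -1400)) = Mul(Add(Pow(-2851, Rational(1, 2)), 3676), -6354) = Mul(Add(Mul(I, Pow(2851, Rational(1, 2))), 3676), -6354) = Mul(Add(3676, Mul(I, Pow(2851, Rational(1, 2)))), -6354) = Add(-23357304, Mul(-6354, I, Pow(2851, Rational(1, 2))))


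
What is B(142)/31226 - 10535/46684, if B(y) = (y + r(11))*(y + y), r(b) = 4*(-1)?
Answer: 750336709/728877292 ≈ 1.0294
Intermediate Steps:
r(b) = -4
B(y) = 2*y*(-4 + y) (B(y) = (y - 4)*(y + y) = (-4 + y)*(2*y) = 2*y*(-4 + y))
B(142)/31226 - 10535/46684 = (2*142*(-4 + 142))/31226 - 10535/46684 = (2*142*138)*(1/31226) - 10535*1/46684 = 39192*(1/31226) - 10535/46684 = 19596/15613 - 10535/46684 = 750336709/728877292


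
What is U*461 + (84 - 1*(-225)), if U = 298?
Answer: 137687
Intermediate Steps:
U*461 + (84 - 1*(-225)) = 298*461 + (84 - 1*(-225)) = 137378 + (84 + 225) = 137378 + 309 = 137687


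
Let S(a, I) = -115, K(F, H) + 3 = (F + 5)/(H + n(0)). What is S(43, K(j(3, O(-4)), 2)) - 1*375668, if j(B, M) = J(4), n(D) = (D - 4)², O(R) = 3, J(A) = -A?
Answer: -375783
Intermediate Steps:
n(D) = (-4 + D)²
j(B, M) = -4 (j(B, M) = -1*4 = -4)
K(F, H) = -3 + (5 + F)/(16 + H) (K(F, H) = -3 + (F + 5)/(H + (-4 + 0)²) = -3 + (5 + F)/(H + (-4)²) = -3 + (5 + F)/(H + 16) = -3 + (5 + F)/(16 + H))
S(43, K(j(3, O(-4)), 2)) - 1*375668 = -115 - 1*375668 = -115 - 375668 = -375783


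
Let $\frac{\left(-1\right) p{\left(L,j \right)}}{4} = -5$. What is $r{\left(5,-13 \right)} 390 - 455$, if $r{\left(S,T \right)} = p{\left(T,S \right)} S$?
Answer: $38545$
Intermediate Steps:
$p{\left(L,j \right)} = 20$ ($p{\left(L,j \right)} = \left(-4\right) \left(-5\right) = 20$)
$r{\left(S,T \right)} = 20 S$
$r{\left(5,-13 \right)} 390 - 455 = 20 \cdot 5 \cdot 390 - 455 = 100 \cdot 390 - 455 = 39000 - 455 = 38545$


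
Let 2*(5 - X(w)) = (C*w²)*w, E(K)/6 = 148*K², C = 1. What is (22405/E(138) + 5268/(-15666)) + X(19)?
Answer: -151222932814865/44154808992 ≈ -3424.8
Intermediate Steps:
E(K) = 888*K² (E(K) = 6*(148*K²) = 888*K²)
X(w) = 5 - w³/2 (X(w) = 5 - 1*w²*w/2 = 5 - w²*w/2 = 5 - w³/2)
(22405/E(138) + 5268/(-15666)) + X(19) = (22405/((888*138²)) + 5268/(-15666)) + (5 - ½*19³) = (22405/((888*19044)) + 5268*(-1/15666)) + (5 - ½*6859) = (22405/16911072 - 878/2611) + (5 - 6859/2) = (22405*(1/16911072) - 878/2611) - 6849/2 = (22405/16911072 - 878/2611) - 6849/2 = -14789421761/44154808992 - 6849/2 = -151222932814865/44154808992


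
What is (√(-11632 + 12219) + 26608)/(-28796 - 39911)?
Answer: -26608/68707 - √587/68707 ≈ -0.38762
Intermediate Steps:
(√(-11632 + 12219) + 26608)/(-28796 - 39911) = (√587 + 26608)/(-68707) = (26608 + √587)*(-1/68707) = -26608/68707 - √587/68707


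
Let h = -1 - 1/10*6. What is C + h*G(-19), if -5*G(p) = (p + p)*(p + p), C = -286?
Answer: 4402/25 ≈ 176.08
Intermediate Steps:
G(p) = -4*p²/5 (G(p) = -(p + p)*(p + p)/5 = -2*p*2*p/5 = -4*p²/5)
h = -8/5 (h = -1 - 1*⅒*6 = -1 - ⅒*6 = -1 - ⅗ = -8/5 ≈ -1.6000)
C + h*G(-19) = -286 - (-32)*(-19)²/25 = -286 - (-32)*361/25 = -286 - 8/5*(-1444/5) = -286 + 11552/25 = 4402/25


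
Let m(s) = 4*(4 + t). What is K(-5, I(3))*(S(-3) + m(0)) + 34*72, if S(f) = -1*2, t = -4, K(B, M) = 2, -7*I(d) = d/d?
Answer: 2444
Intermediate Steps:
I(d) = -⅐ (I(d) = -d/(7*d) = -⅐*1 = -⅐)
m(s) = 0 (m(s) = 4*(4 - 4) = 4*0 = 0)
S(f) = -2
K(-5, I(3))*(S(-3) + m(0)) + 34*72 = 2*(-2 + 0) + 34*72 = 2*(-2) + 2448 = -4 + 2448 = 2444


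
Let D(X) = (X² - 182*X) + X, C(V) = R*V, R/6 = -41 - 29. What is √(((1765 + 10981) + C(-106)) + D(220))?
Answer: √65846 ≈ 256.60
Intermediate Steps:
R = -420 (R = 6*(-41 - 29) = 6*(-70) = -420)
C(V) = -420*V
D(X) = X² - 181*X
√(((1765 + 10981) + C(-106)) + D(220)) = √(((1765 + 10981) - 420*(-106)) + 220*(-181 + 220)) = √((12746 + 44520) + 220*39) = √(57266 + 8580) = √65846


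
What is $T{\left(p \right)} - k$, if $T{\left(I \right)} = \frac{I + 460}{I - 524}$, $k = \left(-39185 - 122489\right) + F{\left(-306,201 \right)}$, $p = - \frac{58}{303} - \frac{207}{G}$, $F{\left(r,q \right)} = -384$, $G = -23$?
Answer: $\frac{25297597925}{156103} \approx 1.6206 \cdot 10^{5}$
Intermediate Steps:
$p = \frac{2669}{303}$ ($p = - \frac{58}{303} - \frac{207}{-23} = \left(-58\right) \frac{1}{303} - -9 = - \frac{58}{303} + 9 = \frac{2669}{303} \approx 8.8086$)
$k = -162058$ ($k = \left(-39185 - 122489\right) - 384 = -161674 - 384 = -162058$)
$T{\left(I \right)} = \frac{460 + I}{-524 + I}$
$T{\left(p \right)} - k = \frac{460 + \frac{2669}{303}}{-524 + \frac{2669}{303}} - -162058 = \frac{1}{- \frac{156103}{303}} \cdot \frac{142049}{303} + 162058 = \left(- \frac{303}{156103}\right) \frac{142049}{303} + 162058 = - \frac{142049}{156103} + 162058 = \frac{25297597925}{156103}$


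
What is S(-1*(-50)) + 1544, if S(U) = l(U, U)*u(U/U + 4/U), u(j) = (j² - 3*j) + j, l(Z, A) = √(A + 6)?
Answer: 1544 - 1242*√14/625 ≈ 1536.6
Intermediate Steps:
l(Z, A) = √(6 + A)
u(j) = j² - 2*j
S(U) = √(6 + U)*(1 + 4/U)*(-1 + 4/U) (S(U) = √(6 + U)*((U/U + 4/U)*(-2 + (U/U + 4/U))) = √(6 + U)*((1 + 4/U)*(-2 + (1 + 4/U))) = √(6 + U)*((1 + 4/U)*(-1 + 4/U)) = √(6 + U)*(1 + 4/U)*(-1 + 4/U))
S(-1*(-50)) + 1544 = √(6 - 1*(-50))*(16 - (-1*(-50))²)/(-1*(-50))² + 1544 = √(6 + 50)*(16 - 1*50²)/50² + 1544 = √56*(16 - 1*2500)/2500 + 1544 = (2*√14)*(16 - 2500)/2500 + 1544 = (1/2500)*(2*√14)*(-2484) + 1544 = -1242*√14/625 + 1544 = 1544 - 1242*√14/625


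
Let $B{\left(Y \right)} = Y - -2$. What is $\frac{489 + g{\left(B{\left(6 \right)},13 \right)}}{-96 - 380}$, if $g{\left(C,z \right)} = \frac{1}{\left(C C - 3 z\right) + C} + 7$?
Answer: $- \frac{16369}{15708} \approx -1.0421$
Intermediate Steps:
$B{\left(Y \right)} = 2 + Y$ ($B{\left(Y \right)} = Y + 2 = 2 + Y$)
$g{\left(C,z \right)} = 7 + \frac{1}{C + C^{2} - 3 z}$ ($g{\left(C,z \right)} = \frac{1}{\left(C^{2} - 3 z\right) + C} + 7 = \frac{1}{C + C^{2} - 3 z} + 7 = 7 + \frac{1}{C + C^{2} - 3 z}$)
$\frac{489 + g{\left(B{\left(6 \right)},13 \right)}}{-96 - 380} = \frac{489 + \frac{1 - 273 + 7 \left(2 + 6\right) + 7 \left(2 + 6\right)^{2}}{\left(2 + 6\right) + \left(2 + 6\right)^{2} - 39}}{-96 - 380} = \frac{489 + \frac{1 - 273 + 7 \cdot 8 + 7 \cdot 8^{2}}{8 + 8^{2} - 39}}{-476} = \left(489 + \frac{1 - 273 + 56 + 7 \cdot 64}{8 + 64 - 39}\right) \left(- \frac{1}{476}\right) = \left(489 + \frac{1 - 273 + 56 + 448}{33}\right) \left(- \frac{1}{476}\right) = \left(489 + \frac{1}{33} \cdot 232\right) \left(- \frac{1}{476}\right) = \left(489 + \frac{232}{33}\right) \left(- \frac{1}{476}\right) = \frac{16369}{33} \left(- \frac{1}{476}\right) = - \frac{16369}{15708}$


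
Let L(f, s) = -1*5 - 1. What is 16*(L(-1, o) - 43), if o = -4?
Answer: -784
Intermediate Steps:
L(f, s) = -6 (L(f, s) = -5 - 1 = -6)
16*(L(-1, o) - 43) = 16*(-6 - 43) = 16*(-49) = -784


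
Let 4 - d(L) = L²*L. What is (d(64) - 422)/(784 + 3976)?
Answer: -131281/2380 ≈ -55.160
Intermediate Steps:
d(L) = 4 - L³ (d(L) = 4 - L²*L = 4 - L³)
(d(64) - 422)/(784 + 3976) = ((4 - 1*64³) - 422)/(784 + 3976) = ((4 - 1*262144) - 422)/4760 = ((4 - 262144) - 422)*(1/4760) = (-262140 - 422)*(1/4760) = -262562*1/4760 = -131281/2380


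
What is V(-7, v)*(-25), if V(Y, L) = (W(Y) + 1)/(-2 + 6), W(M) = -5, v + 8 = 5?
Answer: 25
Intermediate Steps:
v = -3 (v = -8 + 5 = -3)
V(Y, L) = -1 (V(Y, L) = (-5 + 1)/(-2 + 6) = -4/4 = -4*1/4 = -1)
V(-7, v)*(-25) = -1*(-25) = 25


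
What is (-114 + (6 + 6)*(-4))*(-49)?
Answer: 7938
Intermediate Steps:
(-114 + (6 + 6)*(-4))*(-49) = (-114 + 12*(-4))*(-49) = (-114 - 48)*(-49) = -162*(-49) = 7938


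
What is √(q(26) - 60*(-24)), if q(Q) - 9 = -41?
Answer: 8*√22 ≈ 37.523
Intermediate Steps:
q(Q) = -32 (q(Q) = 9 - 41 = -32)
√(q(26) - 60*(-24)) = √(-32 - 60*(-24)) = √(-32 + 1440) = √1408 = 8*√22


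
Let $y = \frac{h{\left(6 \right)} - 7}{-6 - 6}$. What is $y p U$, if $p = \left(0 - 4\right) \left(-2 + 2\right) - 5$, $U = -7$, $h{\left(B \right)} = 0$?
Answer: $\frac{245}{12} \approx 20.417$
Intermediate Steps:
$y = \frac{7}{12}$ ($y = \frac{0 - 7}{-6 - 6} = - \frac{7}{-12} = \left(-7\right) \left(- \frac{1}{12}\right) = \frac{7}{12} \approx 0.58333$)
$p = -5$ ($p = \left(-4\right) 0 - 5 = 0 - 5 = -5$)
$y p U = \frac{7}{12} \left(-5\right) \left(-7\right) = \left(- \frac{35}{12}\right) \left(-7\right) = \frac{245}{12}$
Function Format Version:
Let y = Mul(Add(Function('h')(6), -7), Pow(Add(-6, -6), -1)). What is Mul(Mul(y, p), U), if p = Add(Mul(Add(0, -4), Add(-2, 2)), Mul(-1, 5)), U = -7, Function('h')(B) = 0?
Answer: Rational(245, 12) ≈ 20.417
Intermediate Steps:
y = Rational(7, 12) (y = Mul(Add(0, -7), Pow(Add(-6, -6), -1)) = Mul(-7, Pow(-12, -1)) = Mul(-7, Rational(-1, 12)) = Rational(7, 12) ≈ 0.58333)
p = -5 (p = Add(Mul(-4, 0), -5) = Add(0, -5) = -5)
Mul(Mul(y, p), U) = Mul(Mul(Rational(7, 12), -5), -7) = Mul(Rational(-35, 12), -7) = Rational(245, 12)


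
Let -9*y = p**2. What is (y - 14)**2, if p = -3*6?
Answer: 2500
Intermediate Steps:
p = -18
y = -36 (y = -1/9*(-18)**2 = -1/9*324 = -36)
(y - 14)**2 = (-36 - 14)**2 = (-50)**2 = 2500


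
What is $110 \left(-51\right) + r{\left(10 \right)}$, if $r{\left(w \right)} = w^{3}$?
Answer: $-4610$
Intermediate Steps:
$110 \left(-51\right) + r{\left(10 \right)} = 110 \left(-51\right) + 10^{3} = -5610 + 1000 = -4610$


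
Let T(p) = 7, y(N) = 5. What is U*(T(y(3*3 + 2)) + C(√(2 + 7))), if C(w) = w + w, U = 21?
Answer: 273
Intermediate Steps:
C(w) = 2*w
U*(T(y(3*3 + 2)) + C(√(2 + 7))) = 21*(7 + 2*√(2 + 7)) = 21*(7 + 2*√9) = 21*(7 + 2*3) = 21*(7 + 6) = 21*13 = 273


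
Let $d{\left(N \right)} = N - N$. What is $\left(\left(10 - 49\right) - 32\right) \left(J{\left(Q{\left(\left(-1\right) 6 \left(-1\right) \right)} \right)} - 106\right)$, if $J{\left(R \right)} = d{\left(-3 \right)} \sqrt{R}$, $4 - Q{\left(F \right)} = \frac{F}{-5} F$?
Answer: $7526$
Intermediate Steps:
$d{\left(N \right)} = 0$
$Q{\left(F \right)} = 4 + \frac{F^{2}}{5}$ ($Q{\left(F \right)} = 4 - \frac{F}{-5} F = 4 - F \left(- \frac{1}{5}\right) F = 4 - - \frac{F}{5} F = 4 - - \frac{F^{2}}{5} = 4 + \frac{F^{2}}{5}$)
$J{\left(R \right)} = 0$ ($J{\left(R \right)} = 0 \sqrt{R} = 0$)
$\left(\left(10 - 49\right) - 32\right) \left(J{\left(Q{\left(\left(-1\right) 6 \left(-1\right) \right)} \right)} - 106\right) = \left(\left(10 - 49\right) - 32\right) \left(0 - 106\right) = \left(-39 - 32\right) \left(-106\right) = \left(-71\right) \left(-106\right) = 7526$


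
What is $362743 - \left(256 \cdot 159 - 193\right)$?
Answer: $322232$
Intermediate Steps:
$362743 - \left(256 \cdot 159 - 193\right) = 362743 - \left(40704 - 193\right) = 362743 - 40511 = 322232$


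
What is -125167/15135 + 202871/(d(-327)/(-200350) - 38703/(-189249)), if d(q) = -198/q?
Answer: 2114934697785608904013/2131990334692860 ≈ 9.9200e+5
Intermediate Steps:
-125167/15135 + 202871/(d(-327)/(-200350) - 38703/(-189249)) = -125167/15135 + 202871/(-198/(-327)/(-200350) - 38703/(-189249)) = -125167*1/15135 + 202871/(-198*(-1/327)*(-1/200350) - 38703*(-1/189249)) = -125167/15135 + 202871/((66/109)*(-1/200350) + 12901/63083) = -125167/15135 + 202871/(-33/10919075 + 12901/63083) = -125167/15135 + 202871/(140864904836/688808008225) = -125167/15135 + 202871*(688808008225/140864904836) = -125167/15135 + 139739169436613975/140864904836 = 2114934697785608904013/2131990334692860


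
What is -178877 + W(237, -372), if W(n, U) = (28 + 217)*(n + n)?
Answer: -62747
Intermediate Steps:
W(n, U) = 490*n (W(n, U) = 245*(2*n) = 490*n)
-178877 + W(237, -372) = -178877 + 490*237 = -178877 + 116130 = -62747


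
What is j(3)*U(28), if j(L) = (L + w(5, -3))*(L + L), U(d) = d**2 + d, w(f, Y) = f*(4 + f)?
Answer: 233856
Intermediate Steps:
U(d) = d + d**2
j(L) = 2*L*(45 + L) (j(L) = (L + 5*(4 + 5))*(L + L) = (L + 5*9)*(2*L) = (L + 45)*(2*L) = (45 + L)*(2*L) = 2*L*(45 + L))
j(3)*U(28) = (2*3*(45 + 3))*(28*(1 + 28)) = (2*3*48)*(28*29) = 288*812 = 233856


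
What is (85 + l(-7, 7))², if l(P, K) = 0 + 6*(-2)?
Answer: 5329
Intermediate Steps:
l(P, K) = -12 (l(P, K) = 0 - 12 = -12)
(85 + l(-7, 7))² = (85 - 12)² = 73² = 5329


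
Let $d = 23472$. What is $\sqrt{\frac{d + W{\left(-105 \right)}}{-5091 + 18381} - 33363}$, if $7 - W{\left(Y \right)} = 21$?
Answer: $\frac{i \sqrt{1473099522870}}{6645} \approx 182.65 i$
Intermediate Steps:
$W{\left(Y \right)} = -14$ ($W{\left(Y \right)} = 7 - 21 = -14$)
$\sqrt{\frac{d + W{\left(-105 \right)}}{-5091 + 18381} - 33363} = \sqrt{\frac{23472 - 14}{-5091 + 18381} - 33363} = \sqrt{\frac{23458}{13290} - 33363} = \sqrt{23458 \cdot \frac{1}{13290} - 33363} = \sqrt{\frac{11729}{6645} - 33363} = \sqrt{- \frac{221685406}{6645}} = \frac{i \sqrt{1473099522870}}{6645}$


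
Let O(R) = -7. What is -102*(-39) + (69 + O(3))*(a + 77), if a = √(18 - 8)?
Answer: 8752 + 62*√10 ≈ 8948.1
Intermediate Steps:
a = √10 ≈ 3.1623
-102*(-39) + (69 + O(3))*(a + 77) = -102*(-39) + (69 - 7)*(√10 + 77) = 3978 + 62*(77 + √10) = 3978 + (4774 + 62*√10) = 8752 + 62*√10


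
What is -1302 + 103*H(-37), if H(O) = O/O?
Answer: -1199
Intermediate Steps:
H(O) = 1
-1302 + 103*H(-37) = -1302 + 103*1 = -1302 + 103 = -1199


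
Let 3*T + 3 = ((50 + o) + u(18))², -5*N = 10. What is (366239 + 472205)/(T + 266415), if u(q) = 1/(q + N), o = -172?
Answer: 643924992/208412353 ≈ 3.0897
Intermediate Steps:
N = -2 (N = -⅕*10 = -2)
u(q) = 1/(-2 + q) (u(q) = 1/(q - 2) = 1/(-2 + q))
T = 3805633/768 (T = -1 + ((50 - 172) + 1/(-2 + 18))²/3 = -1 + (-122 + 1/16)²/3 = -1 + (-1951/16)²/3 = -1 + (⅓)*(3806401/256) = -1 + 3806401/768 = 3805633/768 ≈ 4955.3)
(366239 + 472205)/(T + 266415) = (366239 + 472205)/(3805633/768 + 266415) = 838444/(208412353/768) = 838444*(768/208412353) = 643924992/208412353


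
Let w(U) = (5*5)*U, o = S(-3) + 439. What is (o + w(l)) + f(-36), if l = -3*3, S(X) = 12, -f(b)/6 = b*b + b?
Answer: -7334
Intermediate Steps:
f(b) = -6*b - 6*b² (f(b) = -6*(b*b + b) = -6*(b² + b) = -6*(b + b²) = -6*b - 6*b²)
l = -9
o = 451 (o = 12 + 439 = 451)
w(U) = 25*U
(o + w(l)) + f(-36) = (451 + 25*(-9)) - 6*(-36)*(1 - 36) = (451 - 225) - 6*(-36)*(-35) = 226 - 7560 = -7334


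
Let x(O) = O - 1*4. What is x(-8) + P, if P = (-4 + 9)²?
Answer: 13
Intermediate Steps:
P = 25 (P = 5² = 25)
x(O) = -4 + O (x(O) = O - 4 = -4 + O)
x(-8) + P = (-4 - 8) + 25 = -12 + 25 = 13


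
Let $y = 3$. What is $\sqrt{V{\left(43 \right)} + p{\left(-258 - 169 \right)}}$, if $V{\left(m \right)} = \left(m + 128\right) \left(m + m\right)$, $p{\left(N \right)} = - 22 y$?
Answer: $4 \sqrt{915} \approx 121.0$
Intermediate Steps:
$p{\left(N \right)} = -66$ ($p{\left(N \right)} = \left(-22\right) 3 = -66$)
$V{\left(m \right)} = 2 m \left(128 + m\right)$ ($V{\left(m \right)} = \left(128 + m\right) 2 m = 2 m \left(128 + m\right)$)
$\sqrt{V{\left(43 \right)} + p{\left(-258 - 169 \right)}} = \sqrt{2 \cdot 43 \left(128 + 43\right) - 66} = \sqrt{2 \cdot 43 \cdot 171 - 66} = \sqrt{14706 - 66} = \sqrt{14640} = 4 \sqrt{915}$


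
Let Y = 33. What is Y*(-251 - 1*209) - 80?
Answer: -15260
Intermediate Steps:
Y*(-251 - 1*209) - 80 = 33*(-251 - 1*209) - 80 = 33*(-251 - 209) - 80 = 33*(-460) - 80 = -15180 - 80 = -15260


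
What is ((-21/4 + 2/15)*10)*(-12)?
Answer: 614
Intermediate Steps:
((-21/4 + 2/15)*10)*(-12) = -307/60*10*(-12) = -307/6*(-12) = 614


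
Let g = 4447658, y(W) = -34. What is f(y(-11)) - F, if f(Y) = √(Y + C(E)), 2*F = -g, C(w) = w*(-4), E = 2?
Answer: 2223829 + I*√42 ≈ 2.2238e+6 + 6.4807*I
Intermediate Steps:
C(w) = -4*w
F = -2223829 (F = (-1*4447658)/2 = (½)*(-4447658) = -2223829)
f(Y) = √(-8 + Y) (f(Y) = √(Y - 4*2) = √(Y - 8) = √(-8 + Y))
f(y(-11)) - F = √(-8 - 34) - 1*(-2223829) = √(-42) + 2223829 = I*√42 + 2223829 = 2223829 + I*√42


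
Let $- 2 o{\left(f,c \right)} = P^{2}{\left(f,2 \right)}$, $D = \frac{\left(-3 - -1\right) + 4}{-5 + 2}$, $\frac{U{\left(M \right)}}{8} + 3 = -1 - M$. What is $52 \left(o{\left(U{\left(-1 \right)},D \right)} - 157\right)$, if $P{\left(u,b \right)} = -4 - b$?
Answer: $-9100$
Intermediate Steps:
$U{\left(M \right)} = -32 - 8 M$ ($U{\left(M \right)} = -24 + 8 \left(-1 - M\right) = -24 - \left(8 + 8 M\right) = -32 - 8 M$)
$D = - \frac{2}{3}$ ($D = \frac{\left(-3 + 1\right) + 4}{-3} = \left(-2 + 4\right) \left(- \frac{1}{3}\right) = 2 \left(- \frac{1}{3}\right) = - \frac{2}{3} \approx -0.66667$)
$o{\left(f,c \right)} = -18$ ($o{\left(f,c \right)} = - \frac{\left(-4 - 2\right)^{2}}{2} = - \frac{\left(-6\right)^{2}}{2} = \left(- \frac{1}{2}\right) 36 = -18$)
$52 \left(o{\left(U{\left(-1 \right)},D \right)} - 157\right) = 52 \left(-18 - 157\right) = 52 \left(-175\right) = -9100$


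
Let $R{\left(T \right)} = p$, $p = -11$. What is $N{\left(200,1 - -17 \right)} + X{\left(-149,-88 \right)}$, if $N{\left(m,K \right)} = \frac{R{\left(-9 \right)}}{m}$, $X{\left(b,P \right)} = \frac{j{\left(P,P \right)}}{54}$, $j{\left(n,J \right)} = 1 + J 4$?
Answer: $- \frac{1311}{200} \approx -6.555$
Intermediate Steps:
$j{\left(n,J \right)} = 1 + 4 J$
$X{\left(b,P \right)} = \frac{1}{54} + \frac{2 P}{27}$ ($X{\left(b,P \right)} = \frac{1 + 4 P}{54} = \left(1 + 4 P\right) \frac{1}{54} = \frac{1}{54} + \frac{2 P}{27}$)
$R{\left(T \right)} = -11$
$N{\left(m,K \right)} = - \frac{11}{m}$
$N{\left(200,1 - -17 \right)} + X{\left(-149,-88 \right)} = - \frac{11}{200} + \left(\frac{1}{54} + \frac{2}{27} \left(-88\right)\right) = \left(-11\right) \frac{1}{200} + \left(\frac{1}{54} - \frac{176}{27}\right) = - \frac{11}{200} - \frac{13}{2} = - \frac{1311}{200}$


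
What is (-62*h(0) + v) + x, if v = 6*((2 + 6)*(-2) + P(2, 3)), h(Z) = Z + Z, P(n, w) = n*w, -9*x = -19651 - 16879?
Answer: 35990/9 ≈ 3998.9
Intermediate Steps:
x = 36530/9 (x = -(-19651 - 16879)/9 = -⅑*(-36530) = 36530/9 ≈ 4058.9)
h(Z) = 2*Z
v = -60 (v = 6*((2 + 6)*(-2) + 2*3) = 6*(8*(-2) + 6) = 6*(-16 + 6) = 6*(-10) = -60)
(-62*h(0) + v) + x = (-124*0 - 60) + 36530/9 = (-62*0 - 60) + 36530/9 = (0 - 60) + 36530/9 = -60 + 36530/9 = 35990/9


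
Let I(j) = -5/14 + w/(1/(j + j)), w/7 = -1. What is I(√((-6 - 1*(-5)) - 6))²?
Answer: -268887/196 + 10*I*√7 ≈ -1371.9 + 26.458*I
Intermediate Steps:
w = -7 (w = 7*(-1) = -7)
I(j) = -5/14 - 14*j
I(√((-6 - 1*(-5)) - 6))² = (-5/14 - 14*√((-6 - 1*(-5)) - 6))² = (-5/14 - 14*√((-6 + 5) - 6))² = (-5/14 - 14*√(-1 - 6))² = (-5/14 - 14*I*√7)²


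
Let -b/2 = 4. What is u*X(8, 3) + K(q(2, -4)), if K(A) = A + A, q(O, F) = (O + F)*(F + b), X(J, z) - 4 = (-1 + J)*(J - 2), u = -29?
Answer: -1286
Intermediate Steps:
b = -8 (b = -2*4 = -8)
X(J, z) = 4 + (-1 + J)*(-2 + J) (X(J, z) = 4 + (-1 + J)*(J - 2) = 4 + (-1 + J)*(-2 + J))
q(O, F) = (-8 + F)*(F + O) (q(O, F) = (O + F)*(F - 8) = (F + O)*(-8 + F) = (-8 + F)*(F + O))
K(A) = 2*A
u*X(8, 3) + K(q(2, -4)) = -29*(6 + 8² - 3*8) + 2*((-4)² - 8*(-4) - 8*2 - 4*2) = -29*(6 + 64 - 24) + 2*(16 + 32 - 16 - 8) = -29*46 + 2*24 = -1334 + 48 = -1286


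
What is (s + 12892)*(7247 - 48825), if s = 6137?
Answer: -791187762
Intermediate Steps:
(s + 12892)*(7247 - 48825) = (6137 + 12892)*(7247 - 48825) = 19029*(-41578) = -791187762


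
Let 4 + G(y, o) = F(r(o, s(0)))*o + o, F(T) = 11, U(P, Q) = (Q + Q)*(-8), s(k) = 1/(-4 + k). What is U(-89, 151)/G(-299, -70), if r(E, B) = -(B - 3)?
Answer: 604/211 ≈ 2.8626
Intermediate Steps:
r(E, B) = 3 - B (r(E, B) = -(-3 + B) = 3 - B)
U(P, Q) = -16*Q (U(P, Q) = (2*Q)*(-8) = -16*Q)
G(y, o) = -4 + 12*o (G(y, o) = -4 + (11*o + o) = -4 + 12*o)
U(-89, 151)/G(-299, -70) = (-16*151)/(-4 + 12*(-70)) = -2416/(-4 - 840) = -2416/(-844) = -2416*(-1/844) = 604/211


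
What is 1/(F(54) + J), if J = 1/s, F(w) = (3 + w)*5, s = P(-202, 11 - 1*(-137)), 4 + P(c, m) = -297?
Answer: 301/85784 ≈ 0.0035088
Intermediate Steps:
P(c, m) = -301 (P(c, m) = -4 - 297 = -301)
s = -301
F(w) = 15 + 5*w
J = -1/301 (J = 1/(-301) = -1/301 ≈ -0.0033223)
1/(F(54) + J) = 1/((15 + 5*54) - 1/301) = 1/((15 + 270) - 1/301) = 1/(285 - 1/301) = 1/(85784/301) = 301/85784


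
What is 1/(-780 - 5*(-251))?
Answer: 1/475 ≈ 0.0021053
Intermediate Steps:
1/(-780 - 5*(-251)) = 1/(-780 + 1255) = 1/475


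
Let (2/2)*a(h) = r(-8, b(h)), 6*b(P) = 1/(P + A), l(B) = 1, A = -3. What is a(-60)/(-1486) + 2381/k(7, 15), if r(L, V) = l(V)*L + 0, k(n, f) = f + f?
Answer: 1769203/22290 ≈ 79.372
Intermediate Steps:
b(P) = 1/(6*(-3 + P)) (b(P) = 1/(6*(P - 3)) = 1/(6*(-3 + P)))
k(n, f) = 2*f
r(L, V) = L (r(L, V) = 1*L + 0 = L + 0 = L)
a(h) = -8
a(-60)/(-1486) + 2381/k(7, 15) = -8/(-1486) + 2381/((2*15)) = -8*(-1/1486) + 2381/30 = 4/743 + 2381*(1/30) = 4/743 + 2381/30 = 1769203/22290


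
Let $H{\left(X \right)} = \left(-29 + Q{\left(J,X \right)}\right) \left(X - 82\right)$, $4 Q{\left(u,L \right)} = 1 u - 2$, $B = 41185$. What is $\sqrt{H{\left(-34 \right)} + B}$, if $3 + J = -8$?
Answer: $\sqrt{44926} \approx 211.96$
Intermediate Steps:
$J = -11$ ($J = -3 - 8 = -11$)
$Q{\left(u,L \right)} = - \frac{1}{2} + \frac{u}{4}$ ($Q{\left(u,L \right)} = \frac{1 u - 2}{4} = \frac{u - 2}{4} = \frac{-2 + u}{4} = - \frac{1}{2} + \frac{u}{4}$)
$H{\left(X \right)} = \frac{5289}{2} - \frac{129 X}{4}$ ($H{\left(X \right)} = \left(-29 + \left(- \frac{1}{2} + \frac{1}{4} \left(-11\right)\right)\right) \left(X - 82\right) = \left(-29 - \frac{13}{4}\right) \left(-82 + X\right) = - \frac{129 \left(-82 + X\right)}{4} = \frac{5289}{2} - \frac{129 X}{4}$)
$\sqrt{H{\left(-34 \right)} + B} = \sqrt{\left(\frac{5289}{2} - - \frac{2193}{2}\right) + 41185} = \sqrt{\left(\frac{5289}{2} + \frac{2193}{2}\right) + 41185} = \sqrt{3741 + 41185} = \sqrt{44926}$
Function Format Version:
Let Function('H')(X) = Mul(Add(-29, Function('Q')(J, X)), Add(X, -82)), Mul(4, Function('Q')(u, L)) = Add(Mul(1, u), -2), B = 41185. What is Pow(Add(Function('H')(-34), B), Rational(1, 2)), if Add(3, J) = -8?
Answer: Pow(44926, Rational(1, 2)) ≈ 211.96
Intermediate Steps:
J = -11 (J = Add(-3, -8) = -11)
Function('Q')(u, L) = Add(Rational(-1, 2), Mul(Rational(1, 4), u)) (Function('Q')(u, L) = Mul(Rational(1, 4), Add(Mul(1, u), -2)) = Mul(Rational(1, 4), Add(u, -2)) = Mul(Rational(1, 4), Add(-2, u)) = Add(Rational(-1, 2), Mul(Rational(1, 4), u)))
Function('H')(X) = Add(Rational(5289, 2), Mul(Rational(-129, 4), X)) (Function('H')(X) = Mul(Add(-29, Add(Rational(-1, 2), Mul(Rational(1, 4), -11))), Add(X, -82)) = Mul(Add(-29, Add(Rational(-1, 2), Rational(-11, 4))), Add(-82, X)) = Mul(Add(-29, Rational(-13, 4)), Add(-82, X)) = Mul(Rational(-129, 4), Add(-82, X)) = Add(Rational(5289, 2), Mul(Rational(-129, 4), X)))
Pow(Add(Function('H')(-34), B), Rational(1, 2)) = Pow(Add(Add(Rational(5289, 2), Mul(Rational(-129, 4), -34)), 41185), Rational(1, 2)) = Pow(Add(Add(Rational(5289, 2), Rational(2193, 2)), 41185), Rational(1, 2)) = Pow(Add(3741, 41185), Rational(1, 2)) = Pow(44926, Rational(1, 2))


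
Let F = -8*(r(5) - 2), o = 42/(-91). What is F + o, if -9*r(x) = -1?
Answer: 1714/117 ≈ 14.650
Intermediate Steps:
r(x) = ⅑ (r(x) = -⅑*(-1) = ⅑)
o = -6/13 (o = 42*(-1/91) = -6/13 ≈ -0.46154)
F = 136/9 (F = -8*(⅑ - 2) = -8*(-17/9) = 136/9 ≈ 15.111)
F + o = 136/9 - 6/13 = 1714/117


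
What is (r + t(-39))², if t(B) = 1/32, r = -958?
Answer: 939729025/1024 ≈ 9.1770e+5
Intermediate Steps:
t(B) = 1/32
(r + t(-39))² = (-958 + 1/32)² = (-30655/32)² = 939729025/1024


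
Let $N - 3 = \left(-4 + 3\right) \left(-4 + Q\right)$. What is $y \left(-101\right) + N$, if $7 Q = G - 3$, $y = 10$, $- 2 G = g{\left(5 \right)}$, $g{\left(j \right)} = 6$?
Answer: $- \frac{7015}{7} \approx -1002.1$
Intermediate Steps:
$G = -3$ ($G = \left(- \frac{1}{2}\right) 6 = -3$)
$Q = - \frac{6}{7}$ ($Q = \frac{-3 - 3}{7} = \frac{1}{7} \left(-6\right) = - \frac{6}{7} \approx -0.85714$)
$N = \frac{55}{7}$ ($N = 3 + \left(-4 + 3\right) \left(-4 - \frac{6}{7}\right) = 3 - - \frac{34}{7} = 3 + \frac{34}{7} = \frac{55}{7} \approx 7.8571$)
$y \left(-101\right) + N = 10 \left(-101\right) + \frac{55}{7} = -1010 + \frac{55}{7} = - \frac{7015}{7}$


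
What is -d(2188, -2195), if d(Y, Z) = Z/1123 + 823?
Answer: -922034/1123 ≈ -821.04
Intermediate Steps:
d(Y, Z) = 823 + Z/1123 (d(Y, Z) = Z*(1/1123) + 823 = Z/1123 + 823 = 823 + Z/1123)
-d(2188, -2195) = -(823 + (1/1123)*(-2195)) = -(823 - 2195/1123) = -1*922034/1123 = -922034/1123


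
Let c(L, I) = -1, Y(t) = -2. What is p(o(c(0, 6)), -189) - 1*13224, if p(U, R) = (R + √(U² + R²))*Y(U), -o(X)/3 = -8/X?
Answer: -12846 - 6*√4033 ≈ -13227.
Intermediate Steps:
o(X) = 24/X (o(X) = -(-24)/X = 24/X)
p(U, R) = -2*R - 2*√(R² + U²) (p(U, R) = (R + √(U² + R²))*(-2) = (R + √(R² + U²))*(-2) = -2*R - 2*√(R² + U²))
p(o(c(0, 6)), -189) - 1*13224 = (-2*(-189) - 2*√((-189)² + (24/(-1))²)) - 1*13224 = (378 - 2*√(35721 + (24*(-1))²)) - 13224 = (378 - 2*√(35721 + (-24)²)) - 13224 = (378 - 2*√(35721 + 576)) - 13224 = (378 - 6*√4033) - 13224 = -12846 - 6*√4033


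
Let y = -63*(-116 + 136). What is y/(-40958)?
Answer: 630/20479 ≈ 0.030763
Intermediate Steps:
y = -1260 (y = -63*20 = -1260)
y/(-40958) = -1260/(-40958) = -1260*(-1/40958) = 630/20479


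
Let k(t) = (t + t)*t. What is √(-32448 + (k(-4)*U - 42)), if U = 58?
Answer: 17*I*√106 ≈ 175.03*I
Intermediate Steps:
k(t) = 2*t² (k(t) = (2*t)*t = 2*t²)
√(-32448 + (k(-4)*U - 42)) = √(-32448 + ((2*(-4)²)*58 - 42)) = √(-32448 + ((2*16)*58 - 42)) = √(-32448 + (32*58 - 42)) = √(-32448 + (1856 - 42)) = √(-32448 + 1814) = √(-30634) = 17*I*√106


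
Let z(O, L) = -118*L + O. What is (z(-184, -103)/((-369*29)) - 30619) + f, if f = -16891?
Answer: -56490720/1189 ≈ -47511.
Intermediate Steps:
z(O, L) = O - 118*L
(z(-184, -103)/((-369*29)) - 30619) + f = ((-184 - 118*(-103))/((-369*29)) - 30619) - 16891 = ((-184 + 12154)/(-10701) - 30619) - 16891 = (11970*(-1/10701) - 30619) - 16891 = (-1330/1189 - 30619) - 16891 = -36407321/1189 - 16891 = -56490720/1189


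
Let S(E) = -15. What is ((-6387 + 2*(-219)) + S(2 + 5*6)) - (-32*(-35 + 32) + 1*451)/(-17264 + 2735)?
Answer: -99377813/14529 ≈ -6840.0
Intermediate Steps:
((-6387 + 2*(-219)) + S(2 + 5*6)) - (-32*(-35 + 32) + 1*451)/(-17264 + 2735) = ((-6387 + 2*(-219)) - 15) - (-32*(-35 + 32) + 1*451)/(-17264 + 2735) = ((-6387 - 438) - 15) - (-32*(-3) + 451)/(-14529) = (-6825 - 15) - (96 + 451)*(-1)/14529 = -6840 - 547*(-1)/14529 = -6840 - 1*(-547/14529) = -6840 + 547/14529 = -99377813/14529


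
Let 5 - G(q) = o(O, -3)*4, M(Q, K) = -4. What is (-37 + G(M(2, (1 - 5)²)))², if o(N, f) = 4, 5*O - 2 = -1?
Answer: 2304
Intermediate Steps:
O = ⅕ (O = ⅖ + (⅕)*(-1) = ⅖ - ⅕ = ⅕ ≈ 0.20000)
G(q) = -11 (G(q) = 5 - 4*4 = 5 - 1*16 = 5 - 16 = -11)
(-37 + G(M(2, (1 - 5)²)))² = (-37 - 11)² = (-48)² = 2304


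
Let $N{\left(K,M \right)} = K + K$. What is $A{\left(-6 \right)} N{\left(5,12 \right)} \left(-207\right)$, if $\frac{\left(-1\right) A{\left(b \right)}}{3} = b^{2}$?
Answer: $223560$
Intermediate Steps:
$A{\left(b \right)} = - 3 b^{2}$
$N{\left(K,M \right)} = 2 K$
$A{\left(-6 \right)} N{\left(5,12 \right)} \left(-207\right) = - 3 \left(-6\right)^{2} \cdot 2 \cdot 5 \left(-207\right) = \left(-3\right) 36 \cdot 10 \left(-207\right) = \left(-108\right) 10 \left(-207\right) = \left(-1080\right) \left(-207\right) = 223560$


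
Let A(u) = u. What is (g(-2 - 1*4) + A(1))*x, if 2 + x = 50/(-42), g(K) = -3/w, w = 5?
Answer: -134/105 ≈ -1.2762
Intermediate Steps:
g(K) = -⅗ (g(K) = -3/5 = -3*⅕ = -⅗)
x = -67/21 (x = -2 + 50/(-42) = -2 + 50*(-1/42) = -2 - 25/21 = -67/21 ≈ -3.1905)
(g(-2 - 1*4) + A(1))*x = (-⅗ + 1)*(-67/21) = (⅖)*(-67/21) = -134/105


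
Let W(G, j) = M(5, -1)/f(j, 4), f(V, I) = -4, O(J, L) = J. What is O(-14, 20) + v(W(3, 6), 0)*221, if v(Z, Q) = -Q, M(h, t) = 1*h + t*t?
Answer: -14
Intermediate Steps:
M(h, t) = h + t²
W(G, j) = -3/2 (W(G, j) = (5 + (-1)²)/(-4) = (5 + 1)*(-¼) = 6*(-¼) = -3/2)
O(-14, 20) + v(W(3, 6), 0)*221 = -14 - 1*0*221 = -14 + 0*221 = -14 + 0 = -14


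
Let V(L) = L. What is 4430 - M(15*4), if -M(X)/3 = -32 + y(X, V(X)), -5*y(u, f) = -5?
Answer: 4337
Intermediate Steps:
y(u, f) = 1 (y(u, f) = -⅕*(-5) = 1)
M(X) = 93 (M(X) = -3*(-32 + 1) = -3*(-31) = 93)
4430 - M(15*4) = 4430 - 1*93 = 4430 - 93 = 4337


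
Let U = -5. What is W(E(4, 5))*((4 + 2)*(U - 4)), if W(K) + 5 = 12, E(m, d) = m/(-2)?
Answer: -378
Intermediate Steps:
E(m, d) = -m/2 (E(m, d) = m*(-½) = -m/2)
W(K) = 7 (W(K) = -5 + 12 = 7)
W(E(4, 5))*((4 + 2)*(U - 4)) = 7*((4 + 2)*(-5 - 4)) = 7*(6*(-9)) = 7*(-54) = -378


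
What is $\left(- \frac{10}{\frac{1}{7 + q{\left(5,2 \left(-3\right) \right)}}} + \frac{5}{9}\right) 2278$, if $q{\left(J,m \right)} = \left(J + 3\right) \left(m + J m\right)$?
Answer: $\frac{57622010}{9} \approx 6.4024 \cdot 10^{6}$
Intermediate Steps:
$q{\left(J,m \right)} = \left(3 + J\right) \left(m + J m\right)$
$\left(- \frac{10}{\frac{1}{7 + q{\left(5,2 \left(-3\right) \right)}}} + \frac{5}{9}\right) 2278 = \left(- \frac{10}{\frac{1}{7 + 2 \left(-3\right) \left(3 + 5^{2} + 4 \cdot 5\right)}} + \frac{5}{9}\right) 2278 = \left(- \frac{10}{\frac{1}{7 - 6 \left(3 + 25 + 20\right)}} + 5 \cdot \frac{1}{9}\right) 2278 = \left(- \frac{10}{\frac{1}{7 - 288}} + \frac{5}{9}\right) 2278 = \left(- \frac{10}{\frac{1}{-281}} + \frac{5}{9}\right) 2278 = \left(- \frac{10}{- \frac{1}{281}} + \frac{5}{9}\right) 2278 = \left(\left(-10\right) \left(-281\right) + \frac{5}{9}\right) 2278 = \left(2810 + \frac{5}{9}\right) 2278 = \frac{25295}{9} \cdot 2278 = \frac{57622010}{9}$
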